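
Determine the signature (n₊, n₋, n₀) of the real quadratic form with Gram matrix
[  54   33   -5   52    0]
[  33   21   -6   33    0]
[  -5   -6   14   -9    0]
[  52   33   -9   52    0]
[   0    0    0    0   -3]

Answer: (4, 1, 0)

Derivation:
step 0: pivot 54 → sign +
step 1: pivot 5/6 → sign +
step 2: pivot 47/15 → sign +
step 3: pivot 6/47 → sign +
step 4: pivot -3 → sign −
signature = (4, 1, 0)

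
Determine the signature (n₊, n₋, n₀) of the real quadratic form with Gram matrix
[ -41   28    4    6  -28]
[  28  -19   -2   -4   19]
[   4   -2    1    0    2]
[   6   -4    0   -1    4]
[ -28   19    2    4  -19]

Answer: (1, 3, 1)

Derivation:
step 0: pivot -41 → sign −
step 1: pivot 5/41 → sign +
step 2: pivot -3 → sign −
step 3: pivot -1/5 → sign −
step 4: row/col 4 already zero → sign 0
signature = (1, 3, 1)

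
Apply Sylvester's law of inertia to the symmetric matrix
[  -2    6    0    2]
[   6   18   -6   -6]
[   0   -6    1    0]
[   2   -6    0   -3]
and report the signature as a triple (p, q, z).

Answer: (1, 2, 1)

Derivation:
step 0: pivot -2 → sign −
step 1: pivot 36 → sign +
step 2: pivot -1 → sign −
step 3: row/col 3 already zero → sign 0
signature = (1, 2, 1)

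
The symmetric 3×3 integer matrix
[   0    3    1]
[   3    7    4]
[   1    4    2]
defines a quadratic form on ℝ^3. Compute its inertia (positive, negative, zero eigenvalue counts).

step 0: pivot 7 → sign +
step 1: pivot -9/7 → sign −
step 2: pivot 1/9 → sign +
signature = (2, 1, 0)

Answer: (2, 1, 0)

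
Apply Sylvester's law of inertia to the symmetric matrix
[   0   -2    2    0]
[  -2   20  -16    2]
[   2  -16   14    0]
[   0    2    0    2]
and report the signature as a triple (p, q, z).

step 0: pivot 20 → sign +
step 1: pivot -1/5 → sign −
step 2: pivot 2 → sign +
step 3: row/col 3 already zero → sign 0
signature = (2, 1, 1)

Answer: (2, 1, 1)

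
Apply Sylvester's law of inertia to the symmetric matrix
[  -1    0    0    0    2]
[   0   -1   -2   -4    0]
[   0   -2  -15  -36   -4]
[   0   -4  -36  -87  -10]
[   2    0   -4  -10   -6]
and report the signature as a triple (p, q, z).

Answer: (1, 4, 0)

Derivation:
step 0: pivot -1 → sign −
step 1: pivot -1 → sign −
step 2: pivot -11 → sign −
step 3: pivot 3/11 → sign +
step 4: pivot -2/3 → sign −
signature = (1, 4, 0)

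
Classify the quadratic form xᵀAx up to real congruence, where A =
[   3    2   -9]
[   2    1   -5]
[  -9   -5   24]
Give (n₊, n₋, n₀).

Answer: (1, 1, 1)

Derivation:
step 0: pivot 3 → sign +
step 1: pivot -1/3 → sign −
step 2: row/col 2 already zero → sign 0
signature = (1, 1, 1)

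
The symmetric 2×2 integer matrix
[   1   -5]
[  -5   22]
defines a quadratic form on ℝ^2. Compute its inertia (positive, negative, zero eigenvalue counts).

Answer: (1, 1, 0)

Derivation:
step 0: pivot 1 → sign +
step 1: pivot -3 → sign −
signature = (1, 1, 0)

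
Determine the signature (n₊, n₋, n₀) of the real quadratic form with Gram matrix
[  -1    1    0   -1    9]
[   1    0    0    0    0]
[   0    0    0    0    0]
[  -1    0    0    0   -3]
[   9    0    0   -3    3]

step 0: pivot -1 → sign −
step 1: pivot 1 → sign +
step 2: pivot 3 → sign +
step 3: pivot -3 → sign −
step 4: row/col 4 already zero → sign 0
signature = (2, 2, 1)

Answer: (2, 2, 1)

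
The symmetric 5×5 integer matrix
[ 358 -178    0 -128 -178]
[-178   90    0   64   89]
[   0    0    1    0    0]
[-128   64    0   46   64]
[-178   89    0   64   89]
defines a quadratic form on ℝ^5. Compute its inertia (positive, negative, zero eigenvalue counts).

Answer: (4, 1, 0)

Derivation:
step 0: pivot 358 → sign +
step 1: pivot 268/179 → sign +
step 2: pivot 1 → sign +
step 3: pivot 10/67 → sign +
step 4: pivot -1/20 → sign −
signature = (4, 1, 0)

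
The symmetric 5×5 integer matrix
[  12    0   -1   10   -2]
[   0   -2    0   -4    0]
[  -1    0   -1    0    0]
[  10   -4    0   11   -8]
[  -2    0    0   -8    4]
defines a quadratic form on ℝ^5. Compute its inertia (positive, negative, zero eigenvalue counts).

Answer: (2, 2, 1)

Derivation:
step 0: pivot 12 → sign +
step 1: pivot -2 → sign −
step 2: pivot -13/12 → sign −
step 3: pivot 147/13 → sign +
step 4: row/col 4 already zero → sign 0
signature = (2, 2, 1)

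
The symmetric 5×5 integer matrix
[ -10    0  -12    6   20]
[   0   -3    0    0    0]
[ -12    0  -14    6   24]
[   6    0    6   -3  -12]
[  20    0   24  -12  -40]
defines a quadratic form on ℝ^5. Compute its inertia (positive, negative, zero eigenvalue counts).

Answer: (1, 3, 1)

Derivation:
step 0: pivot -10 → sign −
step 1: pivot -3 → sign −
step 2: pivot 2/5 → sign +
step 3: pivot -3 → sign −
step 4: row/col 4 already zero → sign 0
signature = (1, 3, 1)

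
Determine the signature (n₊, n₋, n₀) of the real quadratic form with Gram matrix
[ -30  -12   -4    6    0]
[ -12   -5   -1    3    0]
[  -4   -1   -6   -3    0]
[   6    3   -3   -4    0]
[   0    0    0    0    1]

Answer: (2, 3, 0)

Derivation:
step 0: pivot -30 → sign −
step 1: pivot -1/5 → sign −
step 2: pivot -11/3 → sign −
step 3: pivot 1/11 → sign +
step 4: pivot 1 → sign +
signature = (2, 3, 0)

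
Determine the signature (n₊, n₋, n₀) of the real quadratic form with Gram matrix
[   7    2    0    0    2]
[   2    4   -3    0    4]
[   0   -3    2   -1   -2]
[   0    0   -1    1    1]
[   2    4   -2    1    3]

step 0: pivot 7 → sign +
step 1: pivot 24/7 → sign +
step 2: pivot -5/8 → sign −
step 3: pivot 13/5 → sign +
step 4: pivot 6/13 → sign +
signature = (4, 1, 0)

Answer: (4, 1, 0)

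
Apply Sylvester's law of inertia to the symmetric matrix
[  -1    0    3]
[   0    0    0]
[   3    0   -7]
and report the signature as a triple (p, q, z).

step 0: pivot -1 → sign −
step 1: pivot 2 → sign +
step 2: row/col 2 already zero → sign 0
signature = (1, 1, 1)

Answer: (1, 1, 1)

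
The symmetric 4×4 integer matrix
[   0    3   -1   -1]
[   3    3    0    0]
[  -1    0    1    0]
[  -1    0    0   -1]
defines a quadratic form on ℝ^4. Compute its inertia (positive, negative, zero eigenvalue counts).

step 0: pivot 3 → sign +
step 1: pivot -3 → sign −
step 2: pivot 4/3 → sign +
step 3: pivot -3/4 → sign −
signature = (2, 2, 0)

Answer: (2, 2, 0)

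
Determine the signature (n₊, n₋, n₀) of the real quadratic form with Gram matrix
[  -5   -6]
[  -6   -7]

Answer: (1, 1, 0)

Derivation:
step 0: pivot -5 → sign −
step 1: pivot 1/5 → sign +
signature = (1, 1, 0)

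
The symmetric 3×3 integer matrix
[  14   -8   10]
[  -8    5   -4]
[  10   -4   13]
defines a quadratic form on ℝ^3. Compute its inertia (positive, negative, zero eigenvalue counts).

step 0: pivot 14 → sign +
step 1: pivot 3/7 → sign +
step 2: pivot -1 → sign −
signature = (2, 1, 0)

Answer: (2, 1, 0)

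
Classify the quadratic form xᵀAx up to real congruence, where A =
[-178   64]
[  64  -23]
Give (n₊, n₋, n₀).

Answer: (1, 1, 0)

Derivation:
step 0: pivot -178 → sign −
step 1: pivot 1/89 → sign +
signature = (1, 1, 0)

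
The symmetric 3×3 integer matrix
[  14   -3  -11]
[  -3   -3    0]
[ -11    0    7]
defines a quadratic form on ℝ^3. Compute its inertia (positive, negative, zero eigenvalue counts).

step 0: pivot 14 → sign +
step 1: pivot -51/14 → sign −
step 2: pivot -2/17 → sign −
signature = (1, 2, 0)

Answer: (1, 2, 0)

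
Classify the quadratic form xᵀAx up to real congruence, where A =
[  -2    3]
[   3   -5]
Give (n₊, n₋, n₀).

step 0: pivot -2 → sign −
step 1: pivot -1/2 → sign −
signature = (0, 2, 0)

Answer: (0, 2, 0)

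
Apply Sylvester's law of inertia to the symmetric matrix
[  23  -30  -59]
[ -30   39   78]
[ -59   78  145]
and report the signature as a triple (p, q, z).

step 0: pivot 23 → sign +
step 1: pivot -3/23 → sign −
step 2: pivot 2 → sign +
signature = (2, 1, 0)

Answer: (2, 1, 0)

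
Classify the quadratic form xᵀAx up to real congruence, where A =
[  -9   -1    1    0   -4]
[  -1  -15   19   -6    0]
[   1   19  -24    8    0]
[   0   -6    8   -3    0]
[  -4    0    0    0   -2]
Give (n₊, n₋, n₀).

step 0: pivot -9 → sign −
step 1: pivot -134/9 → sign −
step 2: pivot 5/67 → sign +
step 3: pivot -13/5 → sign −
step 4: pivot -2/13 → sign −
signature = (1, 4, 0)

Answer: (1, 4, 0)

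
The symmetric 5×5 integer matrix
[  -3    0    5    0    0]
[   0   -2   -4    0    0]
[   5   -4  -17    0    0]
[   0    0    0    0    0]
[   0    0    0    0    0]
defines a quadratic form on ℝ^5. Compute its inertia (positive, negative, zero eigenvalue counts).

step 0: pivot -3 → sign −
step 1: pivot -2 → sign −
step 2: pivot -2/3 → sign −
step 3: row/col 3 already zero → sign 0
step 4: row/col 4 already zero → sign 0
signature = (0, 3, 2)

Answer: (0, 3, 2)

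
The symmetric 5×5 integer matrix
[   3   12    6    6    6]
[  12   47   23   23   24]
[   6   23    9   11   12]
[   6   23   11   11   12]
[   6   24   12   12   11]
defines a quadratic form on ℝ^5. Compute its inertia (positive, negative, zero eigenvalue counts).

Answer: (1, 3, 1)

Derivation:
step 0: pivot 3 → sign +
step 1: pivot -1 → sign −
step 2: pivot -2 → sign −
step 3: pivot -1 → sign −
step 4: row/col 4 already zero → sign 0
signature = (1, 3, 1)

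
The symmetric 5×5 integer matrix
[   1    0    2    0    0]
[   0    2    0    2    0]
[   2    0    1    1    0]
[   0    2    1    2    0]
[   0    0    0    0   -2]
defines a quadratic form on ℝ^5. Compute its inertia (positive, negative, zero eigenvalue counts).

step 0: pivot 1 → sign +
step 1: pivot 2 → sign +
step 2: pivot -3 → sign −
step 3: pivot 1/3 → sign +
step 4: pivot -2 → sign −
signature = (3, 2, 0)

Answer: (3, 2, 0)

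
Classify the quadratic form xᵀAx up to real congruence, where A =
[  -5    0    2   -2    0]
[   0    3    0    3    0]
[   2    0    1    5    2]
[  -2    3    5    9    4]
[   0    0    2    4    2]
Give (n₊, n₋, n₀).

Answer: (2, 3, 0)

Derivation:
step 0: pivot -5 → sign −
step 1: pivot 3 → sign +
step 2: pivot 9/5 → sign +
step 3: pivot -3 → sign −
step 4: pivot -2/27 → sign −
signature = (2, 3, 0)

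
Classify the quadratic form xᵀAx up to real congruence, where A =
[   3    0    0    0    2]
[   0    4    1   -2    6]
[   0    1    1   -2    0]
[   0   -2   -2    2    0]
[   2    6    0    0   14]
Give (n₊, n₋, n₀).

Answer: (4, 1, 0)

Derivation:
step 0: pivot 3 → sign +
step 1: pivot 4 → sign +
step 2: pivot 3/4 → sign +
step 3: pivot -2 → sign −
step 4: pivot 2/3 → sign +
signature = (4, 1, 0)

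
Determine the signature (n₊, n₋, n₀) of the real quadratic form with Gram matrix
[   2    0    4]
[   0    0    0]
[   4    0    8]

Answer: (1, 0, 2)

Derivation:
step 0: pivot 2 → sign +
step 1: row/col 1 already zero → sign 0
step 2: row/col 2 already zero → sign 0
signature = (1, 0, 2)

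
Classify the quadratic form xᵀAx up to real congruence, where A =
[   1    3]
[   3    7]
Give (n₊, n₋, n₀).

Answer: (1, 1, 0)

Derivation:
step 0: pivot 1 → sign +
step 1: pivot -2 → sign −
signature = (1, 1, 0)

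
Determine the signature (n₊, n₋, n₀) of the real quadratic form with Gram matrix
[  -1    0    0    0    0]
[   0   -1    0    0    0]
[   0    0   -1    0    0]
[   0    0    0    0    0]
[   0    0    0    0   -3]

Answer: (0, 4, 1)

Derivation:
step 0: pivot -1 → sign −
step 1: pivot -1 → sign −
step 2: pivot -1 → sign −
step 3: pivot -3 → sign −
step 4: row/col 4 already zero → sign 0
signature = (0, 4, 1)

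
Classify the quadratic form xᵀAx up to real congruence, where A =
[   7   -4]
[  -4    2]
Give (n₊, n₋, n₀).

step 0: pivot 7 → sign +
step 1: pivot -2/7 → sign −
signature = (1, 1, 0)

Answer: (1, 1, 0)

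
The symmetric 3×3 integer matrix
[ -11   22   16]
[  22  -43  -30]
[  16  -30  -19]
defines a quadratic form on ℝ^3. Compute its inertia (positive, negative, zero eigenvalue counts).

step 0: pivot -11 → sign −
step 1: pivot 1 → sign +
step 2: pivot 3/11 → sign +
signature = (2, 1, 0)

Answer: (2, 1, 0)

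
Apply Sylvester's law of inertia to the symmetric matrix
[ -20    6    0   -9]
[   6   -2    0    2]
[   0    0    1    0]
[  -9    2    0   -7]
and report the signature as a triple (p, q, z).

step 0: pivot -20 → sign −
step 1: pivot -1/5 → sign −
step 2: pivot 1 → sign +
step 3: pivot -1/2 → sign −
signature = (1, 3, 0)

Answer: (1, 3, 0)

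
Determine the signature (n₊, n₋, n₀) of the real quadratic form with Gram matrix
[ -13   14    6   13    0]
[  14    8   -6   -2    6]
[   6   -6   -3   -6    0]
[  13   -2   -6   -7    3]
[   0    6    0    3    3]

Answer: (2, 2, 1)

Derivation:
step 0: pivot -13 → sign −
step 1: pivot 300/13 → sign +
step 2: pivot -6/25 → sign −
step 3: pivot 3/2 → sign +
step 4: row/col 4 already zero → sign 0
signature = (2, 2, 1)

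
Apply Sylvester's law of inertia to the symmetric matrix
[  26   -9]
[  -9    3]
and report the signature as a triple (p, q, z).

step 0: pivot 26 → sign +
step 1: pivot -3/26 → sign −
signature = (1, 1, 0)

Answer: (1, 1, 0)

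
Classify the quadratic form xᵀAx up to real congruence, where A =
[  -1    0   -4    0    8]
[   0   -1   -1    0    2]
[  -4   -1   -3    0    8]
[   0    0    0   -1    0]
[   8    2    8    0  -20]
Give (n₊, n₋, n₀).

Answer: (1, 4, 0)

Derivation:
step 0: pivot -1 → sign −
step 1: pivot -1 → sign −
step 2: pivot 14 → sign +
step 3: pivot -1 → sign −
step 4: pivot -2/7 → sign −
signature = (1, 4, 0)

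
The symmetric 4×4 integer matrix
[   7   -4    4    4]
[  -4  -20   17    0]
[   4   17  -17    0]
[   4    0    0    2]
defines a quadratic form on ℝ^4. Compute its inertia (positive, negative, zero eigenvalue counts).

step 0: pivot 7 → sign +
step 1: pivot -156/7 → sign −
step 2: pivot -135/52 → sign −
step 3: pivot -2/135 → sign −
signature = (1, 3, 0)

Answer: (1, 3, 0)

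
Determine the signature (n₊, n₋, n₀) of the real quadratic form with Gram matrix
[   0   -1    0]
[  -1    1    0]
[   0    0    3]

Answer: (2, 1, 0)

Derivation:
step 0: pivot 1 → sign +
step 1: pivot -1 → sign −
step 2: pivot 3 → sign +
signature = (2, 1, 0)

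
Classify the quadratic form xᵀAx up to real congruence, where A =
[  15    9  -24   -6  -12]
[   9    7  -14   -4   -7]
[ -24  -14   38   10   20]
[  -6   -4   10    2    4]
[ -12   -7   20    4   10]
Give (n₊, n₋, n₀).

step 0: pivot 15 → sign +
step 1: pivot 8/5 → sign +
step 2: pivot -1/2 → sign −
step 3: pivot 3/2 → sign +
step 4: row/col 4 already zero → sign 0
signature = (3, 1, 1)

Answer: (3, 1, 1)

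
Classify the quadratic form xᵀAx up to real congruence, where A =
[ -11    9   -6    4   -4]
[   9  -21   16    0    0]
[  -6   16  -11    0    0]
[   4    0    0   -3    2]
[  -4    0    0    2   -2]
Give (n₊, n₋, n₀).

step 0: pivot -11 → sign −
step 1: pivot -150/11 → sign −
step 2: pivot 97/75 → sign +
step 3: pivot -91/97 → sign −
step 4: pivot 6/91 → sign +
signature = (2, 3, 0)

Answer: (2, 3, 0)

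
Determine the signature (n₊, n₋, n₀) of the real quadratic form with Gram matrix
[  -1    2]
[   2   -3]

step 0: pivot -1 → sign −
step 1: pivot 1 → sign +
signature = (1, 1, 0)

Answer: (1, 1, 0)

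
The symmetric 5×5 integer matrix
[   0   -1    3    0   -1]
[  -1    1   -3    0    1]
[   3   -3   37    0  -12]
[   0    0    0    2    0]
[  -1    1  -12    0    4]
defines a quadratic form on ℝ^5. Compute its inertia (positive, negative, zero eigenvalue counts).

step 0: pivot 1 → sign +
step 1: pivot -1 → sign −
step 2: pivot 28 → sign +
step 3: pivot 2 → sign +
step 4: pivot 3/28 → sign +
signature = (4, 1, 0)

Answer: (4, 1, 0)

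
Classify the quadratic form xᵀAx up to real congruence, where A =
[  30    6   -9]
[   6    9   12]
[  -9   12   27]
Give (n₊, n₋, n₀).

Answer: (2, 1, 0)

Derivation:
step 0: pivot 30 → sign +
step 1: pivot 39/5 → sign +
step 2: pivot -3/26 → sign −
signature = (2, 1, 0)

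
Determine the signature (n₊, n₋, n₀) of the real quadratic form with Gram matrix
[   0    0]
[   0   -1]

Answer: (0, 1, 1)

Derivation:
step 0: pivot -1 → sign −
step 1: row/col 1 already zero → sign 0
signature = (0, 1, 1)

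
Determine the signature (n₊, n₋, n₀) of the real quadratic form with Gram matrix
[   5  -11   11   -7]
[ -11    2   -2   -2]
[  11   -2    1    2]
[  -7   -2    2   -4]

Answer: (1, 3, 0)

Derivation:
step 0: pivot 5 → sign +
step 1: pivot -111/5 → sign −
step 2: pivot -1 → sign −
step 3: pivot -6/37 → sign −
signature = (1, 3, 0)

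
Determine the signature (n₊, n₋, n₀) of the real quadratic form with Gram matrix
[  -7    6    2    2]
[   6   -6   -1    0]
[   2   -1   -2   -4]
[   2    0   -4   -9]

step 0: pivot -7 → sign −
step 1: pivot -6/7 → sign −
step 2: pivot -5/6 → sign −
step 3: pivot -1/5 → sign −
signature = (0, 4, 0)

Answer: (0, 4, 0)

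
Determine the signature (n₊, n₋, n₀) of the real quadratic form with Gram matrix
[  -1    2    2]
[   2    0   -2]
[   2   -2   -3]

Answer: (1, 1, 1)

Derivation:
step 0: pivot -1 → sign −
step 1: pivot 4 → sign +
step 2: row/col 2 already zero → sign 0
signature = (1, 1, 1)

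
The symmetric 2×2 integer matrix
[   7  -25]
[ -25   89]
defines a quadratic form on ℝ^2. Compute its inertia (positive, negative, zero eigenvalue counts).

Answer: (1, 1, 0)

Derivation:
step 0: pivot 7 → sign +
step 1: pivot -2/7 → sign −
signature = (1, 1, 0)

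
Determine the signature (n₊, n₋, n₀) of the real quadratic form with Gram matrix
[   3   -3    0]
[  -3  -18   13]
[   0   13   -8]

step 0: pivot 3 → sign +
step 1: pivot -21 → sign −
step 2: pivot 1/21 → sign +
signature = (2, 1, 0)

Answer: (2, 1, 0)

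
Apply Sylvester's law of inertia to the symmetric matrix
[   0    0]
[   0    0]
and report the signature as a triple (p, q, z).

step 0: row/col 0 already zero → sign 0
step 1: row/col 1 already zero → sign 0
signature = (0, 0, 2)

Answer: (0, 0, 2)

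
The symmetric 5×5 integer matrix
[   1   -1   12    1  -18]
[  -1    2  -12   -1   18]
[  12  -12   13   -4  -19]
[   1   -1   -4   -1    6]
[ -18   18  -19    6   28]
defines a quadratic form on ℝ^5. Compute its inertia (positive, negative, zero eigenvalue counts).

Answer: (3, 2, 0)

Derivation:
step 0: pivot 1 → sign +
step 1: pivot 1 → sign +
step 2: pivot -131 → sign −
step 3: pivot -6/131 → sign −
step 4: pivot 1/3 → sign +
signature = (3, 2, 0)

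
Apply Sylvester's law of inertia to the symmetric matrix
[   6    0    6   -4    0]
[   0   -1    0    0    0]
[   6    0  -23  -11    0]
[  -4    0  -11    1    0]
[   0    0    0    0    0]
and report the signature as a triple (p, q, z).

step 0: pivot 6 → sign +
step 1: pivot -1 → sign −
step 2: pivot -29 → sign −
step 3: pivot 2/87 → sign +
step 4: row/col 4 already zero → sign 0
signature = (2, 2, 1)

Answer: (2, 2, 1)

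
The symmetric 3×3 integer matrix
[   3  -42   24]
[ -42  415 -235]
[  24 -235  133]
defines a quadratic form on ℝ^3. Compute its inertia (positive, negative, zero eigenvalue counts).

Answer: (1, 2, 0)

Derivation:
step 0: pivot 3 → sign +
step 1: pivot -173 → sign −
step 2: pivot -6/173 → sign −
signature = (1, 2, 0)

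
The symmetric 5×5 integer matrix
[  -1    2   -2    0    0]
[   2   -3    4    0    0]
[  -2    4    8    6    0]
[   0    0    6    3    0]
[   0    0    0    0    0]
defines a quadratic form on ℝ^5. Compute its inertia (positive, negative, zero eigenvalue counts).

step 0: pivot -1 → sign −
step 1: pivot 1 → sign +
step 2: pivot 12 → sign +
step 3: row/col 3 already zero → sign 0
step 4: row/col 4 already zero → sign 0
signature = (2, 1, 2)

Answer: (2, 1, 2)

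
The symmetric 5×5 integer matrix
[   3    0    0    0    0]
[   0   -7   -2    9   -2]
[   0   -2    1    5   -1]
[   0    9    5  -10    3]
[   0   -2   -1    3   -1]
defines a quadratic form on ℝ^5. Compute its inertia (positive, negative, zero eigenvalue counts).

Answer: (2, 2, 1)

Derivation:
step 0: pivot 3 → sign +
step 1: pivot -7 → sign −
step 2: pivot 11/7 → sign +
step 3: pivot -24/11 → sign −
step 4: row/col 4 already zero → sign 0
signature = (2, 2, 1)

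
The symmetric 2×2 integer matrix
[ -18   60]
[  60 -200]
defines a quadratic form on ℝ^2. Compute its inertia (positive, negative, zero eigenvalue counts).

step 0: pivot -18 → sign −
step 1: row/col 1 already zero → sign 0
signature = (0, 1, 1)

Answer: (0, 1, 1)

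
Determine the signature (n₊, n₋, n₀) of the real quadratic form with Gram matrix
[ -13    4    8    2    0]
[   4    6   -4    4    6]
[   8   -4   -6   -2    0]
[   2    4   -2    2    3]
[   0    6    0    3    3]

Answer: (1, 4, 0)

Derivation:
step 0: pivot -13 → sign −
step 1: pivot 94/13 → sign +
step 2: pivot -66/47 → sign −
step 3: pivot -20/33 → sign −
step 4: pivot -3/20 → sign −
signature = (1, 4, 0)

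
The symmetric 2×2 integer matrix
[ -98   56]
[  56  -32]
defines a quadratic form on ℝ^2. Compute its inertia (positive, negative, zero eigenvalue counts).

step 0: pivot -98 → sign −
step 1: row/col 1 already zero → sign 0
signature = (0, 1, 1)

Answer: (0, 1, 1)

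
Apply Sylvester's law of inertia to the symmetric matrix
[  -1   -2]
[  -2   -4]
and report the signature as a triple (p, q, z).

step 0: pivot -1 → sign −
step 1: row/col 1 already zero → sign 0
signature = (0, 1, 1)

Answer: (0, 1, 1)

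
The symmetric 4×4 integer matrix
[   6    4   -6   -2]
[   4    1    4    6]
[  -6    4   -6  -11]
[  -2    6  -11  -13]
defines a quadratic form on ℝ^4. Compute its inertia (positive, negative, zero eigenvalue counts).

step 0: pivot 6 → sign +
step 1: pivot -5/3 → sign −
step 2: pivot 132/5 → sign +
step 3: pivot -3/44 → sign −
signature = (2, 2, 0)

Answer: (2, 2, 0)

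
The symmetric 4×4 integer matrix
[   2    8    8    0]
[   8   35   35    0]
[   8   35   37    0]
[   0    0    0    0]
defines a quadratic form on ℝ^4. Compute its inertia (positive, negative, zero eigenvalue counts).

Answer: (3, 0, 1)

Derivation:
step 0: pivot 2 → sign +
step 1: pivot 3 → sign +
step 2: pivot 2 → sign +
step 3: row/col 3 already zero → sign 0
signature = (3, 0, 1)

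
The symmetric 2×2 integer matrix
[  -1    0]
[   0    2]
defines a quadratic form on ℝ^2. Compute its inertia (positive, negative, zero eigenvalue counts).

Answer: (1, 1, 0)

Derivation:
step 0: pivot -1 → sign −
step 1: pivot 2 → sign +
signature = (1, 1, 0)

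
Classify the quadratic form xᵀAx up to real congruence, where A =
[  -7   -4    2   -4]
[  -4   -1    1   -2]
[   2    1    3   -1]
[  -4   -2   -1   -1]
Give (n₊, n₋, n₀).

step 0: pivot -7 → sign −
step 1: pivot 9/7 → sign +
step 2: pivot 32/9 → sign +
step 3: pivot -1/32 → sign −
signature = (2, 2, 0)

Answer: (2, 2, 0)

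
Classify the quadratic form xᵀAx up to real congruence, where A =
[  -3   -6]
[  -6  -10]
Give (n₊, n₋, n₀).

step 0: pivot -3 → sign −
step 1: pivot 2 → sign +
signature = (1, 1, 0)

Answer: (1, 1, 0)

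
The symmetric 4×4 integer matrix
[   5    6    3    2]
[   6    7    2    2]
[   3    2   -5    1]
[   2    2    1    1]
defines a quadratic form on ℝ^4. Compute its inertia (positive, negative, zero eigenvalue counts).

Answer: (2, 2, 0)

Derivation:
step 0: pivot 5 → sign +
step 1: pivot -1/5 → sign −
step 2: pivot 6 → sign +
step 3: pivot -1/2 → sign −
signature = (2, 2, 0)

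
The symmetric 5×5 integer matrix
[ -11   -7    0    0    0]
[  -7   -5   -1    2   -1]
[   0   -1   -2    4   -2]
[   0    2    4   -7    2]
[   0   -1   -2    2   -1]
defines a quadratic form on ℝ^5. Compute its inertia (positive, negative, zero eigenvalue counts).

step 0: pivot -11 → sign −
step 1: pivot -6/11 → sign −
step 2: pivot -1/6 → sign −
step 3: pivot 1 → sign +
step 4: pivot -3 → sign −
signature = (1, 4, 0)

Answer: (1, 4, 0)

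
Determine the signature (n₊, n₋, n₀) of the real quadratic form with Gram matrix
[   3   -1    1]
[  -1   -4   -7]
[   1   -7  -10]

step 0: pivot 3 → sign +
step 1: pivot -13/3 → sign −
step 2: pivot -1/13 → sign −
signature = (1, 2, 0)

Answer: (1, 2, 0)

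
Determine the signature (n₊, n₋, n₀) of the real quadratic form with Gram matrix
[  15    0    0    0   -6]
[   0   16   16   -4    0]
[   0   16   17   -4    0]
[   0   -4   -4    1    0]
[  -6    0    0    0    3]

Answer: (4, 0, 1)

Derivation:
step 0: pivot 15 → sign +
step 1: pivot 16 → sign +
step 2: pivot 1 → sign +
step 3: pivot 3/5 → sign +
step 4: row/col 4 already zero → sign 0
signature = (4, 0, 1)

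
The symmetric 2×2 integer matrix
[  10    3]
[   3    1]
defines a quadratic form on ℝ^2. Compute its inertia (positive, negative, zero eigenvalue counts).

step 0: pivot 10 → sign +
step 1: pivot 1/10 → sign +
signature = (2, 0, 0)

Answer: (2, 0, 0)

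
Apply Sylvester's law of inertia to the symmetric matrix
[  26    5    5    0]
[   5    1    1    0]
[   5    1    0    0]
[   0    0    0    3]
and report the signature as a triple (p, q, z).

Answer: (3, 1, 0)

Derivation:
step 0: pivot 26 → sign +
step 1: pivot 1/26 → sign +
step 2: pivot -1 → sign −
step 3: pivot 3 → sign +
signature = (3, 1, 0)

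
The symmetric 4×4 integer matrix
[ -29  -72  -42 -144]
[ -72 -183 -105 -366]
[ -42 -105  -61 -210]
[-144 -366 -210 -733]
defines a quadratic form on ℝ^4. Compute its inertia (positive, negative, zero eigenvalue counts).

Answer: (0, 4, 0)

Derivation:
step 0: pivot -29 → sign −
step 1: pivot -123/29 → sign −
step 2: pivot -2/41 → sign −
step 3: pivot -1 → sign −
signature = (0, 4, 0)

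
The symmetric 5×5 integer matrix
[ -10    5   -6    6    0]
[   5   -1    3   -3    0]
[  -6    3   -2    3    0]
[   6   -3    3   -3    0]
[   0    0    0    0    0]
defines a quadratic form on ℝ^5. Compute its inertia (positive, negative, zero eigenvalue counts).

Answer: (3, 1, 1)

Derivation:
step 0: pivot -10 → sign −
step 1: pivot 3/2 → sign +
step 2: pivot 8/5 → sign +
step 3: pivot 3/8 → sign +
step 4: row/col 4 already zero → sign 0
signature = (3, 1, 1)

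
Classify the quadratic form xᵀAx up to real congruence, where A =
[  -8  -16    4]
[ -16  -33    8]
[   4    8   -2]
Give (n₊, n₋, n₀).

Answer: (0, 2, 1)

Derivation:
step 0: pivot -8 → sign −
step 1: pivot -1 → sign −
step 2: row/col 2 already zero → sign 0
signature = (0, 2, 1)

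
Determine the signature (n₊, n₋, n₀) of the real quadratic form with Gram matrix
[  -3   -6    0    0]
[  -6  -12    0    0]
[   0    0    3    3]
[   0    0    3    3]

Answer: (1, 1, 2)

Derivation:
step 0: pivot -3 → sign −
step 1: pivot 3 → sign +
step 2: row/col 2 already zero → sign 0
step 3: row/col 3 already zero → sign 0
signature = (1, 1, 2)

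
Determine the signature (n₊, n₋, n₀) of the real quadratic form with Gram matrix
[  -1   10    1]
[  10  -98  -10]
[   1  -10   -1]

Answer: (1, 1, 1)

Derivation:
step 0: pivot -1 → sign −
step 1: pivot 2 → sign +
step 2: row/col 2 already zero → sign 0
signature = (1, 1, 1)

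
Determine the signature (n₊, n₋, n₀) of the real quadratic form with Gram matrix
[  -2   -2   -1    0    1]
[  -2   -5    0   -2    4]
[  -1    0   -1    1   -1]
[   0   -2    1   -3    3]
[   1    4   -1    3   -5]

Answer: (0, 4, 1)

Derivation:
step 0: pivot -2 → sign −
step 1: pivot -3 → sign −
step 2: pivot -1/6 → sign −
step 3: pivot -1 → sign −
step 4: row/col 4 already zero → sign 0
signature = (0, 4, 1)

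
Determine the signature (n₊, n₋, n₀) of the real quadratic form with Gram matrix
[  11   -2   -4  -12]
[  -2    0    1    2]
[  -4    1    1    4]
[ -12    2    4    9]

Answer: (1, 3, 0)

Derivation:
step 0: pivot 11 → sign +
step 1: pivot -4/11 → sign −
step 2: pivot -1/4 → sign −
step 3: pivot -3 → sign −
signature = (1, 3, 0)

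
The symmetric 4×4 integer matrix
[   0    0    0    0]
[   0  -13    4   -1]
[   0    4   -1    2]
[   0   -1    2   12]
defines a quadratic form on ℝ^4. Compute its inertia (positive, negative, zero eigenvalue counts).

step 0: pivot -13 → sign −
step 1: pivot 3/13 → sign +
step 2: pivot -1/3 → sign −
step 3: row/col 3 already zero → sign 0
signature = (1, 2, 1)

Answer: (1, 2, 1)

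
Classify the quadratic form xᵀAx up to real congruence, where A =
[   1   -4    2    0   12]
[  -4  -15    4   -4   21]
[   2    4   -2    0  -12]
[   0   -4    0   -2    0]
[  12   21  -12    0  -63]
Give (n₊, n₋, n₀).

step 0: pivot 1 → sign +
step 1: pivot -31 → sign −
step 2: pivot -42/31 → sign −
step 3: pivot 2/7 → sign +
step 4: row/col 4 already zero → sign 0
signature = (2, 2, 1)

Answer: (2, 2, 1)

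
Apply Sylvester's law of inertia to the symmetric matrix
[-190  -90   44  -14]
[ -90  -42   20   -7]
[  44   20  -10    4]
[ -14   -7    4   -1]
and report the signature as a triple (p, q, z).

step 0: pivot -190 → sign −
step 1: pivot 12/19 → sign +
step 2: pivot -14/15 → sign −
step 3: pivot -3/28 → sign −
signature = (1, 3, 0)

Answer: (1, 3, 0)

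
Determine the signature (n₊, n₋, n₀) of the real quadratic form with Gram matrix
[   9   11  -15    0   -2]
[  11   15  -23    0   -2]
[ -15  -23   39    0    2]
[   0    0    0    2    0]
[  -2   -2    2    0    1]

Answer: (4, 0, 1)

Derivation:
step 0: pivot 9 → sign +
step 1: pivot 14/9 → sign +
step 2: pivot 2 → sign +
step 3: pivot 3/7 → sign +
step 4: row/col 4 already zero → sign 0
signature = (4, 0, 1)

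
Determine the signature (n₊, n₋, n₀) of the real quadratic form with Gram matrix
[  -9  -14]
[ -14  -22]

Answer: (0, 2, 0)

Derivation:
step 0: pivot -9 → sign −
step 1: pivot -2/9 → sign −
signature = (0, 2, 0)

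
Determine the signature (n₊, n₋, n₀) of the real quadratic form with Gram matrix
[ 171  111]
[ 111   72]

step 0: pivot 171 → sign +
step 1: pivot -1/19 → sign −
signature = (1, 1, 0)

Answer: (1, 1, 0)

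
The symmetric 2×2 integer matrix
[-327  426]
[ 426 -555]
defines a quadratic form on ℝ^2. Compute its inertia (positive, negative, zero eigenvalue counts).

Answer: (0, 2, 0)

Derivation:
step 0: pivot -327 → sign −
step 1: pivot -3/109 → sign −
signature = (0, 2, 0)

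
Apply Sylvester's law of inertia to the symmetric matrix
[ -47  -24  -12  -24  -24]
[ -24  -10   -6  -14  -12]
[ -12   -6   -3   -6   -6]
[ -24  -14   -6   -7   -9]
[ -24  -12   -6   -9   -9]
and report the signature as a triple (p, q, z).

Answer: (3, 1, 1)

Derivation:
step 0: pivot -47 → sign −
step 1: pivot 106/47 → sign +
step 2: pivot 3/53 → sign +
step 3: pivot 3 → sign +
step 4: row/col 4 already zero → sign 0
signature = (3, 1, 1)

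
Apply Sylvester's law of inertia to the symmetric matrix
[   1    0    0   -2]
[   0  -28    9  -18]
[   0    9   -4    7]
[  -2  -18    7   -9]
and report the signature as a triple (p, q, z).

Answer: (1, 3, 0)

Derivation:
step 0: pivot 1 → sign +
step 1: pivot -28 → sign −
step 2: pivot -31/28 → sign −
step 3: pivot -3/31 → sign −
signature = (1, 3, 0)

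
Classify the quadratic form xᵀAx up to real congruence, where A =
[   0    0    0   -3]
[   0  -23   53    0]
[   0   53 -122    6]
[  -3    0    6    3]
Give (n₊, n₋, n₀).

step 0: pivot -23 → sign −
step 1: pivot 3/23 → sign +
step 2: pivot -273 → sign −
step 3: pivot 3/91 → sign +
signature = (2, 2, 0)

Answer: (2, 2, 0)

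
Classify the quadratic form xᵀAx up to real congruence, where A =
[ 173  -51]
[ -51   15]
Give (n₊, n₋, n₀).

Answer: (1, 1, 0)

Derivation:
step 0: pivot 173 → sign +
step 1: pivot -6/173 → sign −
signature = (1, 1, 0)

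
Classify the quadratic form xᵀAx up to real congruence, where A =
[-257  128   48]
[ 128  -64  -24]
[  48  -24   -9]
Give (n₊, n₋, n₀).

Answer: (0, 2, 1)

Derivation:
step 0: pivot -257 → sign −
step 1: pivot -64/257 → sign −
step 2: row/col 2 already zero → sign 0
signature = (0, 2, 1)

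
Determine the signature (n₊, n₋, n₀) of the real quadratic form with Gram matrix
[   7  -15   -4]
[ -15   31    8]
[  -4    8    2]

step 0: pivot 7 → sign +
step 1: pivot -8/7 → sign −
step 2: row/col 2 already zero → sign 0
signature = (1, 1, 1)

Answer: (1, 1, 1)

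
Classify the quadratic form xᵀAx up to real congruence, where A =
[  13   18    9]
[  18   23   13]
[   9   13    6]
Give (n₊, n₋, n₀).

step 0: pivot 13 → sign +
step 1: pivot -25/13 → sign −
step 2: pivot -2/25 → sign −
signature = (1, 2, 0)

Answer: (1, 2, 0)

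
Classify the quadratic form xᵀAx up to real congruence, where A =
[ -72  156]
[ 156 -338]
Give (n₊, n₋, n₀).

step 0: pivot -72 → sign −
step 1: row/col 1 already zero → sign 0
signature = (0, 1, 1)

Answer: (0, 1, 1)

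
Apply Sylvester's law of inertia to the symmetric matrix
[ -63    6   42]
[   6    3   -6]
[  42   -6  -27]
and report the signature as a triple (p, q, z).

Answer: (1, 2, 0)

Derivation:
step 0: pivot -63 → sign −
step 1: pivot 25/7 → sign +
step 2: pivot -3/25 → sign −
signature = (1, 2, 0)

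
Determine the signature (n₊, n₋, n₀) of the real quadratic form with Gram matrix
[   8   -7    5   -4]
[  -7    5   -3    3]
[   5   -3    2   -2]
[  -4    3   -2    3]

step 0: pivot 8 → sign +
step 1: pivot -9/8 → sign −
step 2: pivot 5/9 → sign +
step 3: pivot 6/5 → sign +
signature = (3, 1, 0)

Answer: (3, 1, 0)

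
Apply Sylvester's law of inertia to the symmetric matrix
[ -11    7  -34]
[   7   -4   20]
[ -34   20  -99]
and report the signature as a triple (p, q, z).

step 0: pivot -11 → sign −
step 1: pivot 5/11 → sign +
step 2: pivot 1/5 → sign +
signature = (2, 1, 0)

Answer: (2, 1, 0)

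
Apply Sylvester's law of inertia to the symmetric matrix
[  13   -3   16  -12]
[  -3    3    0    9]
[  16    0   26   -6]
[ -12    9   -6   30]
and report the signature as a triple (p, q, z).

step 0: pivot 13 → sign +
step 1: pivot 30/13 → sign +
step 2: pivot 2/5 → sign +
step 3: pivot -3/2 → sign −
signature = (3, 1, 0)

Answer: (3, 1, 0)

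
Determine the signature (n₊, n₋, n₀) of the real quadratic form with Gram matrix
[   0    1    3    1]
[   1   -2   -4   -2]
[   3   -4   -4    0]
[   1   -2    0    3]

Answer: (2, 2, 0)

Derivation:
step 0: pivot -2 → sign −
step 1: pivot 1/2 → sign +
step 2: pivot 2 → sign +
step 3: pivot -3 → sign −
signature = (2, 2, 0)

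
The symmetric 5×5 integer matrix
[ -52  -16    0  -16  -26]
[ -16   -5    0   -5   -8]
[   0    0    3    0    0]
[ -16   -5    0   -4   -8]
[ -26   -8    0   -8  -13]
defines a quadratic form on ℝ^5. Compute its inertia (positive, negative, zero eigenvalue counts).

Answer: (2, 2, 1)

Derivation:
step 0: pivot -52 → sign −
step 1: pivot -1/13 → sign −
step 2: pivot 3 → sign +
step 3: pivot 1 → sign +
step 4: row/col 4 already zero → sign 0
signature = (2, 2, 1)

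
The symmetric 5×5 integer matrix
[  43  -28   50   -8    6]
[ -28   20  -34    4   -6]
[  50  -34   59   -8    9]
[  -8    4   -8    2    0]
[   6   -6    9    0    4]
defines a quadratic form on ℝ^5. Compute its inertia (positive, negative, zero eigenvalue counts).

Answer: (3, 1, 1)

Derivation:
step 0: pivot 43 → sign +
step 1: pivot 76/43 → sign +
step 2: pivot -6/19 → sign −
step 3: pivot 1 → sign +
step 4: row/col 4 already zero → sign 0
signature = (3, 1, 1)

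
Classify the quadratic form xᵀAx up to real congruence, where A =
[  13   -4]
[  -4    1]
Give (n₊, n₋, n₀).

step 0: pivot 13 → sign +
step 1: pivot -3/13 → sign −
signature = (1, 1, 0)

Answer: (1, 1, 0)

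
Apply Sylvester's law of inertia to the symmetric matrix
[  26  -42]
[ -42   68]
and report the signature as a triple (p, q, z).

Answer: (2, 0, 0)

Derivation:
step 0: pivot 26 → sign +
step 1: pivot 2/13 → sign +
signature = (2, 0, 0)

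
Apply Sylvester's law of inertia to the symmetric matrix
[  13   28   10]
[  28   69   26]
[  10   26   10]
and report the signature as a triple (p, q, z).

Answer: (3, 0, 0)

Derivation:
step 0: pivot 13 → sign +
step 1: pivot 113/13 → sign +
step 2: pivot 2/113 → sign +
signature = (3, 0, 0)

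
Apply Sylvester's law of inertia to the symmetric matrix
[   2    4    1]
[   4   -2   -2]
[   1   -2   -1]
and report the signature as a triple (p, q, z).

step 0: pivot 2 → sign +
step 1: pivot -10 → sign −
step 2: pivot 1/10 → sign +
signature = (2, 1, 0)

Answer: (2, 1, 0)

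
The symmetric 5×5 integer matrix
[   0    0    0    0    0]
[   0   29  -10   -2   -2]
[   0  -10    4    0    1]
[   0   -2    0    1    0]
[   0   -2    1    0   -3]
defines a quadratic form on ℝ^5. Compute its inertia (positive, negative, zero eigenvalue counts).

Answer: (3, 1, 1)

Derivation:
step 0: pivot 29 → sign +
step 1: pivot 16/29 → sign +
step 2: pivot -53/16 → sign −
step 3: pivot 1/53 → sign +
step 4: row/col 4 already zero → sign 0
signature = (3, 1, 1)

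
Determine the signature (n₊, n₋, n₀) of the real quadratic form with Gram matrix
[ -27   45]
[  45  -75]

step 0: pivot -27 → sign −
step 1: row/col 1 already zero → sign 0
signature = (0, 1, 1)

Answer: (0, 1, 1)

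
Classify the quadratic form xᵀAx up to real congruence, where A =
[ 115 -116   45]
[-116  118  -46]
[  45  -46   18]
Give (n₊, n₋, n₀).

step 0: pivot 115 → sign +
step 1: pivot 114/115 → sign +
step 2: pivot 1/57 → sign +
signature = (3, 0, 0)

Answer: (3, 0, 0)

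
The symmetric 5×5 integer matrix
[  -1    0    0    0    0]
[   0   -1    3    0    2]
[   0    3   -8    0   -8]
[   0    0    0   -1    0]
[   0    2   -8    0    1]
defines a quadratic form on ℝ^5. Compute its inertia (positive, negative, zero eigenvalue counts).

step 0: pivot -1 → sign −
step 1: pivot -1 → sign −
step 2: pivot 1 → sign +
step 3: pivot -1 → sign −
step 4: pivot 1 → sign +
signature = (2, 3, 0)

Answer: (2, 3, 0)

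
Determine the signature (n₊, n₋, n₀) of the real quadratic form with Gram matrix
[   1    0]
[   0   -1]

step 0: pivot 1 → sign +
step 1: pivot -1 → sign −
signature = (1, 1, 0)

Answer: (1, 1, 0)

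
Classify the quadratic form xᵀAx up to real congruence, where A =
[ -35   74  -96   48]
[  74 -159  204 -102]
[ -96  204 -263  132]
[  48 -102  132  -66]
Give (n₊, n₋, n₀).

step 0: pivot -35 → sign −
step 1: pivot -89/35 → sign −
step 2: pivot 65/89 → sign +
step 3: pivot -6/65 → sign −
signature = (1, 3, 0)

Answer: (1, 3, 0)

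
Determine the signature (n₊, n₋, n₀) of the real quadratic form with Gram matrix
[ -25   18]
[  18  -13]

step 0: pivot -25 → sign −
step 1: pivot -1/25 → sign −
signature = (0, 2, 0)

Answer: (0, 2, 0)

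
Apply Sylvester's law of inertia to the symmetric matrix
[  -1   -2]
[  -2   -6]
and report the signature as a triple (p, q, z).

step 0: pivot -1 → sign −
step 1: pivot -2 → sign −
signature = (0, 2, 0)

Answer: (0, 2, 0)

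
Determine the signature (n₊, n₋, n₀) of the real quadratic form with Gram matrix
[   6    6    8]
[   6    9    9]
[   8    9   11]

step 0: pivot 6 → sign +
step 1: pivot 3 → sign +
step 2: row/col 2 already zero → sign 0
signature = (2, 0, 1)

Answer: (2, 0, 1)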